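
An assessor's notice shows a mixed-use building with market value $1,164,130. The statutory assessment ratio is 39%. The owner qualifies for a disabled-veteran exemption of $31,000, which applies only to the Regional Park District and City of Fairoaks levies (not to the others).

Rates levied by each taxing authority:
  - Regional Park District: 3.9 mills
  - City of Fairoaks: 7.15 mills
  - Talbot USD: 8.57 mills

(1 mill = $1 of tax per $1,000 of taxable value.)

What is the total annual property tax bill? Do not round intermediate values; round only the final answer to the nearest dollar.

$8,565

Assessed value = $1,164,130 × 0.39 = $454,010.7
Regional Park District: ($454,010.7 − $31,000) × 0.0039 = $423,010.7 × 0.0039 = $1,649.74173
City of Fairoaks: ($454,010.7 − $31,000) × 0.00715 = $423,010.7 × 0.00715 = $3,024.526505
Talbot USD: $454,010.7 × 0.00857 = $3,890.871699
Total = $8,565.139934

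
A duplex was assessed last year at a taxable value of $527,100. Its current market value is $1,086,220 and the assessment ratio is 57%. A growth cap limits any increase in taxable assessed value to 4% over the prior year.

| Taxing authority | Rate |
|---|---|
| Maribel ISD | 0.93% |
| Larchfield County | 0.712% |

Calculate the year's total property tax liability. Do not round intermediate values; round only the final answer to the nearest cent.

$9,001.18

Uncapped assessed value = $1,086,220 × 0.57 = $619,145.4
Cap limit = $527,100 × 1.04 = $548,184
Taxable assessed value = min($619,145.4, $548,184) = $548,184 (cap binds)
Maribel ISD: $548,184 × 0.0093 = $5,098.1112
Larchfield County: $548,184 × 0.00712 = $3,903.07008
Total = $9,001.18128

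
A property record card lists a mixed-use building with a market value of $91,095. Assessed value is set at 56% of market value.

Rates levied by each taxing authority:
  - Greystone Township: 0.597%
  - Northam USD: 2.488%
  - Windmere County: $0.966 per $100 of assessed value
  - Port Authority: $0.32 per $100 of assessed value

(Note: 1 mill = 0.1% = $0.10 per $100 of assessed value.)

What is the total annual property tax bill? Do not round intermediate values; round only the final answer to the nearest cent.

Assessed value = $91,095 × 0.56 = $51,013.2
Greystone Township: $51,013.2 × 0.00597 = $304.548804
Northam USD: $51,013.2 × 0.02488 = $1,269.208416
Windmere County: $51,013.2 × 0.00966 = $492.787512
Port Authority: $51,013.2 × 0.0032 = $163.24224
Total = $2,229.786972

$2,229.79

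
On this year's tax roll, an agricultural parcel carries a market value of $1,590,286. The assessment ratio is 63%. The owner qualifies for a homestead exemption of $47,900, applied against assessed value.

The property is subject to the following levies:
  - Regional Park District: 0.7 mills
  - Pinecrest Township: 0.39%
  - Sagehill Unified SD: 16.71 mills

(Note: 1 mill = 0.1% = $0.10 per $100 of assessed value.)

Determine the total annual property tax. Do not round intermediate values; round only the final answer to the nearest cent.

Assessed value = $1,590,286 × 0.63 = $1,001,880.18
Taxable value = $1,001,880.18 − $47,900 = $953,980.18
Regional Park District: $953,980.18 × 0.0007 = $667.786126
Pinecrest Township: $953,980.18 × 0.0039 = $3,720.522702
Sagehill Unified SD: $953,980.18 × 0.01671 = $15,941.0088078
Total = $20,329.3176358

$20,329.32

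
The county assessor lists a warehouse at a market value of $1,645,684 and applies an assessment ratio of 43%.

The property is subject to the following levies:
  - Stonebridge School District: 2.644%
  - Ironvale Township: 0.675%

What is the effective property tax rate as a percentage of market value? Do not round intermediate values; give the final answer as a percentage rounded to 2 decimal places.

Assessed value = $1,645,684 × 0.43 = $707,644.12
Stonebridge School District: $707,644.12 × 0.02644 = $18,710.1105328
Ironvale Township: $707,644.12 × 0.00675 = $4,776.59781
Total tax = $23,486.7083428
Effective rate = $23,486.7083428 ÷ $1,645,684 = 1.43% of market value

1.43%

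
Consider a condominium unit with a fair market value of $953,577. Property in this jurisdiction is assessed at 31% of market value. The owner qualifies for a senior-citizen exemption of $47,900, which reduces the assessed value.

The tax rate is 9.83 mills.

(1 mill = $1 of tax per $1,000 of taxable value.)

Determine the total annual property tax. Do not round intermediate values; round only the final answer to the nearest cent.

Assessed value = $953,577 × 0.31 = $295,608.87
Taxable value = $295,608.87 − $47,900 = $247,708.87
Tax = $247,708.87 × 0.00983 = $2,434.9781921

$2,434.98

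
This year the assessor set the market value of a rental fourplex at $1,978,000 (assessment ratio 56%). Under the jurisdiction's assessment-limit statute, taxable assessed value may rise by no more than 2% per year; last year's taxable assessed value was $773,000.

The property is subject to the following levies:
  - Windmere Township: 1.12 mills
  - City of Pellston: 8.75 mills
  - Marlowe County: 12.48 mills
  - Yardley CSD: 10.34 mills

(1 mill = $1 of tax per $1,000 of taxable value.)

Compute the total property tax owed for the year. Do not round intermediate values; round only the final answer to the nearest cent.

$25,774.76

Uncapped assessed value = $1,978,000 × 0.56 = $1,107,680
Cap limit = $773,000 × 1.02 = $788,460
Taxable assessed value = min($1,107,680, $788,460) = $788,460 (cap binds)
Windmere Township: $788,460 × 0.00112 = $883.0752
City of Pellston: $788,460 × 0.00875 = $6,899.025
Marlowe County: $788,460 × 0.01248 = $9,839.9808
Yardley CSD: $788,460 × 0.01034 = $8,152.6764
Total = $25,774.7574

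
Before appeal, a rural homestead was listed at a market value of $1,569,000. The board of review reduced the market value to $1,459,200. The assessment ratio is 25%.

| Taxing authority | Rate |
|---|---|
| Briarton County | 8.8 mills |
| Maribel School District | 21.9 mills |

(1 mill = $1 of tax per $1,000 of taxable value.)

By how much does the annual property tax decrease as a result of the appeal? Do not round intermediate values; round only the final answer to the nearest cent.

Old assessed value = $1,569,000 × 0.25 = $392,250
New assessed value = $1,459,200 × 0.25 = $364,800
Combined rate = 0.0088 + 0.0219 = 0.0307
Old tax = $392,250 × 0.0307 = $12,042.075
New tax = $364,800 × 0.0307 = $11,199.36
Reduction = $12,042.075 − $11,199.36 = $842.715

$842.72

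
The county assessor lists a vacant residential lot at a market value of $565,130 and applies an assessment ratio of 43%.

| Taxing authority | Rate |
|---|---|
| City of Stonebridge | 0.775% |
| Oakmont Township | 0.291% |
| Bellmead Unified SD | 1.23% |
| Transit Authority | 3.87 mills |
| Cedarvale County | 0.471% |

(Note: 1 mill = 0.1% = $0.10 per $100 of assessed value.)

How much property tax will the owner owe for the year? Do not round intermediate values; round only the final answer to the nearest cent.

Assessed value = $565,130 × 0.43 = $243,005.9
City of Stonebridge: $243,005.9 × 0.00775 = $1,883.295725
Oakmont Township: $243,005.9 × 0.00291 = $707.147169
Bellmead Unified SD: $243,005.9 × 0.0123 = $2,988.97257
Transit Authority: $243,005.9 × 0.00387 = $940.432833
Cedarvale County: $243,005.9 × 0.00471 = $1,144.557789
Total = $7,664.406086

$7,664.41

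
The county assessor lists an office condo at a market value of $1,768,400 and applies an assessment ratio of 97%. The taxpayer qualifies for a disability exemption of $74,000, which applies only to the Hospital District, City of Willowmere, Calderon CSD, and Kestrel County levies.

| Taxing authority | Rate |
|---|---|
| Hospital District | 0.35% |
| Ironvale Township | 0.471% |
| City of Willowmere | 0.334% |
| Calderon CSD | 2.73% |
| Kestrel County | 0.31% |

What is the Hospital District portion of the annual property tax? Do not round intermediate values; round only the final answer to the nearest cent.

$5,744.72

Assessed value = $1,768,400 × 0.97 = $1,715,348
Hospital District taxable value = $1,715,348 − $74,000 = $1,641,348
Hospital District levy = $1,641,348 × 0.0035 = $5,744.718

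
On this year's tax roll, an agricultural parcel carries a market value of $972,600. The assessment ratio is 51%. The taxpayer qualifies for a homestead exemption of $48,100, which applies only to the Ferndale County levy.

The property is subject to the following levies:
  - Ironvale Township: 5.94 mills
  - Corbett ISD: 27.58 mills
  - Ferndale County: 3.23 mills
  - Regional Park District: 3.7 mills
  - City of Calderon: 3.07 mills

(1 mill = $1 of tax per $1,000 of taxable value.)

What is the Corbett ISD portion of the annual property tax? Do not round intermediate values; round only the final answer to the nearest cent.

Assessed value = $972,600 × 0.51 = $496,026
Corbett ISD taxable value = $496,026 (exemption does not apply)
Corbett ISD levy = $496,026 × 0.02758 = $13,680.39708

$13,680.40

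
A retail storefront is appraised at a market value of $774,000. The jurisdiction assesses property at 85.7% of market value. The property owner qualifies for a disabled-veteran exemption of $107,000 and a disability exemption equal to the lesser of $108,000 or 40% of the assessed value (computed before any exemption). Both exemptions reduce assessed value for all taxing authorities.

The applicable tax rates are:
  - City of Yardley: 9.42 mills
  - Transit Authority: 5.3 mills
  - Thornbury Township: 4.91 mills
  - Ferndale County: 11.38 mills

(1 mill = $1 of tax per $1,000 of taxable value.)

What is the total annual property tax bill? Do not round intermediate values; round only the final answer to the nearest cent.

$13,902.34

Assessed value = $774,000 × 0.857 = $663,318
Disability exemption = min($108,000, 40% × $663,318) = min($108,000, $265,327.2) = $108,000 (dollar cap binds)
Taxable value = $663,318 − $107,000 − $108,000 = $448,318
City of Yardley: $448,318 × 0.00942 = $4,223.15556
Transit Authority: $448,318 × 0.0053 = $2,376.0854
Thornbury Township: $448,318 × 0.00491 = $2,201.24138
Ferndale County: $448,318 × 0.01138 = $5,101.85884
Total = $13,902.34118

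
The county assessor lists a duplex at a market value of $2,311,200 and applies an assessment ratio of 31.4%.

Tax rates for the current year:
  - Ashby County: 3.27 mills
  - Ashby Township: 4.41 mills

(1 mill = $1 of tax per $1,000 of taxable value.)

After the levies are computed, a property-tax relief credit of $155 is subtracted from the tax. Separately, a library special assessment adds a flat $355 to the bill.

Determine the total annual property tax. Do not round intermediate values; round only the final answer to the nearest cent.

Assessed value = $2,311,200 × 0.314 = $725,716.8
Ashby County: $725,716.8 × 0.00327 = $2,373.093936
Ashby Township: $725,716.8 × 0.00441 = $3,200.411088
Levies subtotal = $5,573.505024
After credit = $5,573.505024 − $155 = $5,418.505024
Total = $5,418.505024 + $355 = $5,773.505024

$5,773.51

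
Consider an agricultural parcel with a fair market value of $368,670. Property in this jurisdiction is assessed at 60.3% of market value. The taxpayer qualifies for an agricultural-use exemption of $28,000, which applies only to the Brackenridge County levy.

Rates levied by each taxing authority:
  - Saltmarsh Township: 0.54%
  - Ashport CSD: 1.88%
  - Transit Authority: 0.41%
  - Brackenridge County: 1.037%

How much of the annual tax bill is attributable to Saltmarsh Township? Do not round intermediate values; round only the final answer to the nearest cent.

$1,200.46

Assessed value = $368,670 × 0.603 = $222,308.01
Saltmarsh Township taxable value = $222,308.01 (exemption does not apply)
Saltmarsh Township levy = $222,308.01 × 0.0054 = $1,200.463254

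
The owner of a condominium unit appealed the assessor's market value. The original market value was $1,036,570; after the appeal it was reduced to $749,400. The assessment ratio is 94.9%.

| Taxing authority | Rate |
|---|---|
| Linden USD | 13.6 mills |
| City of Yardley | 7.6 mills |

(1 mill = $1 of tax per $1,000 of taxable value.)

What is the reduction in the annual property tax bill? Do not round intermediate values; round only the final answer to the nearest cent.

$5,777.52

Old assessed value = $1,036,570 × 0.949 = $983,704.93
New assessed value = $749,400 × 0.949 = $711,180.6
Combined rate = 0.0136 + 0.0076 = 0.0212
Old tax = $983,704.93 × 0.0212 = $20,854.544516
New tax = $711,180.6 × 0.0212 = $15,077.02872
Reduction = $20,854.544516 − $15,077.02872 = $5,777.515796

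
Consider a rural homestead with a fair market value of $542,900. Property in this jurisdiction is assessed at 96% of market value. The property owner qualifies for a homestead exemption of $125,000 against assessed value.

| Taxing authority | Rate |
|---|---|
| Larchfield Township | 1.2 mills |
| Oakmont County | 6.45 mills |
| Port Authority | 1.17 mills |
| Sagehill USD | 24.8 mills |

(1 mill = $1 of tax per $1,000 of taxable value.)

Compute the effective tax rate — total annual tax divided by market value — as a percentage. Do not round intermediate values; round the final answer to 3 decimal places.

Assessed value = $542,900 × 0.96 = $521,184
Taxable value = $521,184 − $125,000 = $396,184
Larchfield Township: $396,184 × 0.0012 = $475.4208
Oakmont County: $396,184 × 0.00645 = $2,555.3868
Port Authority: $396,184 × 0.00117 = $463.53528
Sagehill USD: $396,184 × 0.0248 = $9,825.3632
Total tax = $13,319.70608
Effective rate = $13,319.70608 ÷ $542,900 = 2.453% of market value

2.453%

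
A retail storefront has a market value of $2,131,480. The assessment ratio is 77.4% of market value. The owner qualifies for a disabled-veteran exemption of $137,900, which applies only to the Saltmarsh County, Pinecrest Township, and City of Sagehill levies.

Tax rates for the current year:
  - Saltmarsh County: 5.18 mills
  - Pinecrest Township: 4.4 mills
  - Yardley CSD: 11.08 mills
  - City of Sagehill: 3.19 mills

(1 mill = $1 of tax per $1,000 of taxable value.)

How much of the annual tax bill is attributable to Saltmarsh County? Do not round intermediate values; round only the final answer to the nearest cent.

Assessed value = $2,131,480 × 0.774 = $1,649,765.52
Saltmarsh County taxable value = $1,649,765.52 − $137,900 = $1,511,865.52
Saltmarsh County levy = $1,511,865.52 × 0.00518 = $7,831.4633936

$7,831.46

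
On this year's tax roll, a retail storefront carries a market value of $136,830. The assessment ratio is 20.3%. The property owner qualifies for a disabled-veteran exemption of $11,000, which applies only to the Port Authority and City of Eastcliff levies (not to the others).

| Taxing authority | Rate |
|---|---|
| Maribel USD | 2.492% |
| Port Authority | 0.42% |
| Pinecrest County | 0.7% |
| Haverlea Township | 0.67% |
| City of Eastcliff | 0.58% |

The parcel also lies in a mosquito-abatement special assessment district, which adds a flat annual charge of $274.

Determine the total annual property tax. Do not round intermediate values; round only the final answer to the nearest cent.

$1,514.49

Assessed value = $136,830 × 0.203 = $27,776.49
Maribel USD: $27,776.49 × 0.02492 = $692.1901308
Port Authority: ($27,776.49 − $11,000) × 0.0042 = $16,776.49 × 0.0042 = $70.461258
Pinecrest County: $27,776.49 × 0.007 = $194.43543
Haverlea Township: $27,776.49 × 0.0067 = $186.102483
City of Eastcliff: ($27,776.49 − $11,000) × 0.0058 = $16,776.49 × 0.0058 = $97.303642
Levies subtotal = $1,240.4929438
Total = $1,240.4929438 + $274 = $1,514.4929438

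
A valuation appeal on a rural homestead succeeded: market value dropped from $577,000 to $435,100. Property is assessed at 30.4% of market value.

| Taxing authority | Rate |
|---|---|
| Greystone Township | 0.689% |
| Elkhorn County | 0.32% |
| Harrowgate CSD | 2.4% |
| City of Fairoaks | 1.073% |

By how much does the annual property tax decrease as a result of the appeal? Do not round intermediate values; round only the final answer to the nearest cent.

Old assessed value = $577,000 × 0.304 = $175,408
New assessed value = $435,100 × 0.304 = $132,270.4
Combined rate = 0.00689 + 0.0032 + 0.024 + 0.01073 = 0.04482
Old tax = $175,408 × 0.04482 = $7,861.78656
New tax = $132,270.4 × 0.04482 = $5,928.359328
Reduction = $7,861.78656 − $5,928.359328 = $1,933.427232

$1,933.43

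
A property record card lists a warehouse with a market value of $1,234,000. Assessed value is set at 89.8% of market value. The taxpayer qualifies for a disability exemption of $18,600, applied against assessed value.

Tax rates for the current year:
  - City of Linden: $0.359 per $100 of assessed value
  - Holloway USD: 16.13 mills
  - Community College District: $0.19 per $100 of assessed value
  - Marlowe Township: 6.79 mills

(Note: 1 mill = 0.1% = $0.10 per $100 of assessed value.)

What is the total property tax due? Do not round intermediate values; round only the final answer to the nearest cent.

$30,953.60

Assessed value = $1,234,000 × 0.898 = $1,108,132
Taxable value = $1,108,132 − $18,600 = $1,089,532
City of Linden: $1,089,532 × 0.00359 = $3,911.41988
Holloway USD: $1,089,532 × 0.01613 = $17,574.15116
Community College District: $1,089,532 × 0.0019 = $2,070.1108
Marlowe Township: $1,089,532 × 0.00679 = $7,397.92228
Total = $30,953.60412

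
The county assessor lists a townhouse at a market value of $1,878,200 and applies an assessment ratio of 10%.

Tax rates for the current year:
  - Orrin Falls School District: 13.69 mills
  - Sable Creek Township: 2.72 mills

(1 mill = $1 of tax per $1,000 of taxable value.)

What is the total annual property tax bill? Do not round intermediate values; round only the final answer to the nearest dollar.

Assessed value = $1,878,200 × 0.1 = $187,820
Orrin Falls School District: $187,820 × 0.01369 = $2,571.2558
Sable Creek Township: $187,820 × 0.00272 = $510.8704
Total = $2,571.2558 + $510.8704 = $3,082.1262

$3,082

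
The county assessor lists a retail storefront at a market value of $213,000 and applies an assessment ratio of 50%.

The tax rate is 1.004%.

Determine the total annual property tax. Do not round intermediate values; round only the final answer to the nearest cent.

Assessed value = $213,000 × 0.5 = $106,500
Tax = $106,500 × 0.01004 = $1,069.26

$1,069.26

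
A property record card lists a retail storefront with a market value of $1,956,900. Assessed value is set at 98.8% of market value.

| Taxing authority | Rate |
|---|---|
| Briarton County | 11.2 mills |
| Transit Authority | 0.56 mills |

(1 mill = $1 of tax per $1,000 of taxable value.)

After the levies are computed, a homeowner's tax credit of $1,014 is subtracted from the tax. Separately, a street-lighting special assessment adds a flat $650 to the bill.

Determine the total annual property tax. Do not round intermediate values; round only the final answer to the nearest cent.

Assessed value = $1,956,900 × 0.988 = $1,933,417.2
Briarton County: $1,933,417.2 × 0.0112 = $21,654.27264
Transit Authority: $1,933,417.2 × 0.00056 = $1,082.713632
Levies subtotal = $22,736.986272
After credit = $22,736.986272 − $1,014 = $21,722.986272
Total = $21,722.986272 + $650 = $22,372.986272

$22,372.99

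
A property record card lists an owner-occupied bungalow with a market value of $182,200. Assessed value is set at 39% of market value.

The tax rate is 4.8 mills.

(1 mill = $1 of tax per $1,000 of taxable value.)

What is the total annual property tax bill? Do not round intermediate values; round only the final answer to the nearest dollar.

Assessed value = $182,200 × 0.39 = $71,058
Tax = $71,058 × 0.0048 = $341.0784

$341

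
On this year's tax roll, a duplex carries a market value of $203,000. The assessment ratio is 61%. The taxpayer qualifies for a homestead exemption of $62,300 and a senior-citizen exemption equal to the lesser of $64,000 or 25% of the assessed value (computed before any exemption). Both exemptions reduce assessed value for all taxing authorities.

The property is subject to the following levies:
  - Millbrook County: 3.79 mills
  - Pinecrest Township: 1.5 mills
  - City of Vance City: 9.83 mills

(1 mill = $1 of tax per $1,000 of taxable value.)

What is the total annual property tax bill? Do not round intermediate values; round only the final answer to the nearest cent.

Assessed value = $203,000 × 0.61 = $123,830
Senior-citizen exemption = min($64,000, 25% × $123,830) = min($64,000, $30,957.5) = $30,957.5 (percentage binds)
Taxable value = $123,830 − $62,300 − $30,957.5 = $30,572.5
Millbrook County: $30,572.5 × 0.00379 = $115.869775
Pinecrest Township: $30,572.5 × 0.0015 = $45.85875
City of Vance City: $30,572.5 × 0.00983 = $300.527675
Total = $462.2562

$462.26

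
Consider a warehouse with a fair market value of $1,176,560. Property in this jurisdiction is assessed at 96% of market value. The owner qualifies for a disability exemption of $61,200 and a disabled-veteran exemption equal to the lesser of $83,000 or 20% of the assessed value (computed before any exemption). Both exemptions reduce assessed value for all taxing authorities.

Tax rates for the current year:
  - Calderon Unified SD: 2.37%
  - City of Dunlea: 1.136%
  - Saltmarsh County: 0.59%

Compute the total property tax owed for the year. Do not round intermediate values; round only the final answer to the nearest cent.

$40,357.79

Assessed value = $1,176,560 × 0.96 = $1,129,497.6
Disabled-veteran exemption = min($83,000, 20% × $1,129,497.6) = min($83,000, $225,899.52) = $83,000 (dollar cap binds)
Taxable value = $1,129,497.6 − $61,200 − $83,000 = $985,297.6
Calderon Unified SD: $985,297.6 × 0.0237 = $23,351.55312
City of Dunlea: $985,297.6 × 0.01136 = $11,192.980736
Saltmarsh County: $985,297.6 × 0.0059 = $5,813.25584
Total = $40,357.789696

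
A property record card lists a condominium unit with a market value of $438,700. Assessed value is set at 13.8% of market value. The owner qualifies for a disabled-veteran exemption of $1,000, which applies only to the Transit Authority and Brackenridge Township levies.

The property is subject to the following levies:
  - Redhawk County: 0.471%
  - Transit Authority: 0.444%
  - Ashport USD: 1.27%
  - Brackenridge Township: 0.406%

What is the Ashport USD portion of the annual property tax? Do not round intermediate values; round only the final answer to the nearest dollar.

Assessed value = $438,700 × 0.138 = $60,540.6
Ashport USD taxable value = $60,540.6 (exemption does not apply)
Ashport USD levy = $60,540.6 × 0.0127 = $768.86562

$769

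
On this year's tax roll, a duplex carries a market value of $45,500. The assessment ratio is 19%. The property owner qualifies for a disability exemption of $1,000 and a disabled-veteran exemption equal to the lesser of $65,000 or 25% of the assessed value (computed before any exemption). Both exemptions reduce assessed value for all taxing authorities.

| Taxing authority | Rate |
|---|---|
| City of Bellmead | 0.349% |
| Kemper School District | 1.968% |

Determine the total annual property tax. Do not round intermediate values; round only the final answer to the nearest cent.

$127.06

Assessed value = $45,500 × 0.19 = $8,645
Disabled-veteran exemption = min($65,000, 25% × $8,645) = min($65,000, $2,161.25) = $2,161.25 (percentage binds)
Taxable value = $8,645 − $1,000 − $2,161.25 = $5,483.75
City of Bellmead: $5,483.75 × 0.00349 = $19.1382875
Kemper School District: $5,483.75 × 0.01968 = $107.9202
Total = $127.0584875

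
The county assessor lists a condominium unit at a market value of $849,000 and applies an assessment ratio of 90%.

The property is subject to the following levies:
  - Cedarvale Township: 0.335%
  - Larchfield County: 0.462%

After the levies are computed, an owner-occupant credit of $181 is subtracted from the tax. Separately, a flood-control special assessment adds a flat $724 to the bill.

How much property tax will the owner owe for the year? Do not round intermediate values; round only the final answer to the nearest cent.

Assessed value = $849,000 × 0.9 = $764,100
Cedarvale Township: $764,100 × 0.00335 = $2,559.735
Larchfield County: $764,100 × 0.00462 = $3,530.142
Levies subtotal = $6,089.877
After credit = $6,089.877 − $181 = $5,908.877
Total = $5,908.877 + $724 = $6,632.877

$6,632.88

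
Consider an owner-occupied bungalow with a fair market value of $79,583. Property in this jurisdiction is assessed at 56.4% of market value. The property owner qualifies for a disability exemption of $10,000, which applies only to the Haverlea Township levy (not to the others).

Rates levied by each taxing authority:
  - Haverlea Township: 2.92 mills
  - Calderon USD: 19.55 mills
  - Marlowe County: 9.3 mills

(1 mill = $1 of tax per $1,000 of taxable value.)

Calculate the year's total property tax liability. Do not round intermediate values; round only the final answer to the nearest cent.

$1,396.79

Assessed value = $79,583 × 0.564 = $44,884.812
Haverlea Township: ($44,884.812 − $10,000) × 0.00292 = $34,884.812 × 0.00292 = $101.86365104
Calderon USD: $44,884.812 × 0.01955 = $877.4980746
Marlowe County: $44,884.812 × 0.0093 = $417.4287516
Total = $1,396.79047724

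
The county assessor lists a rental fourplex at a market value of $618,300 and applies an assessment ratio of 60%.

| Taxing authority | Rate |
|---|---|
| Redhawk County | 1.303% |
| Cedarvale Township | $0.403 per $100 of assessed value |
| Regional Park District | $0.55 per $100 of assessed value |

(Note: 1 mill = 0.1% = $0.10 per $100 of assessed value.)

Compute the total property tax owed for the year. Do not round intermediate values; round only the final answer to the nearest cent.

$8,369.31

Assessed value = $618,300 × 0.6 = $370,980
Redhawk County: $370,980 × 0.01303 = $4,833.8694
Cedarvale Township: $370,980 × 0.00403 = $1,495.0494
Regional Park District: $370,980 × 0.0055 = $2,040.39
Total = $8,369.3088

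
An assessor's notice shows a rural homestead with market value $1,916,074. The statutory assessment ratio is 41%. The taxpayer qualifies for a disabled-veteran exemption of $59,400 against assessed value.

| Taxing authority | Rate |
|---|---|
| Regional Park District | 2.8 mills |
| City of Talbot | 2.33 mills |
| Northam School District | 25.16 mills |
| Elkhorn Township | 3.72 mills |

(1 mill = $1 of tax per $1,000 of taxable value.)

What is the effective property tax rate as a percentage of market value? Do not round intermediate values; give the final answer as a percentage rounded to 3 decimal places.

1.289%

Assessed value = $1,916,074 × 0.41 = $785,590.34
Taxable value = $785,590.34 − $59,400 = $726,190.34
Regional Park District: $726,190.34 × 0.0028 = $2,033.332952
City of Talbot: $726,190.34 × 0.00233 = $1,692.0234922
Northam School District: $726,190.34 × 0.02516 = $18,270.9489544
Elkhorn Township: $726,190.34 × 0.00372 = $2,701.4280648
Total tax = $24,697.7334634
Effective rate = $24,697.7334634 ÷ $1,916,074 = 1.289% of market value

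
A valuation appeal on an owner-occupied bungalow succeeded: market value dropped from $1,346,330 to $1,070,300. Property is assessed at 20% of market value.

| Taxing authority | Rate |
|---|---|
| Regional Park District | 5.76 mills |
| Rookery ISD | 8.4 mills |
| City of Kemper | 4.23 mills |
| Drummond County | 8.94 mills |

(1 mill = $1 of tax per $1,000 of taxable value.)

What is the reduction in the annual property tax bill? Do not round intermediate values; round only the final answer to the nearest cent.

Old assessed value = $1,346,330 × 0.2 = $269,266
New assessed value = $1,070,300 × 0.2 = $214,060
Combined rate = 0.00576 + 0.0084 + 0.00423 + 0.00894 = 0.02733
Old tax = $269,266 × 0.02733 = $7,359.03978
New tax = $214,060 × 0.02733 = $5,850.2598
Reduction = $7,359.03978 − $5,850.2598 = $1,508.77998

$1,508.78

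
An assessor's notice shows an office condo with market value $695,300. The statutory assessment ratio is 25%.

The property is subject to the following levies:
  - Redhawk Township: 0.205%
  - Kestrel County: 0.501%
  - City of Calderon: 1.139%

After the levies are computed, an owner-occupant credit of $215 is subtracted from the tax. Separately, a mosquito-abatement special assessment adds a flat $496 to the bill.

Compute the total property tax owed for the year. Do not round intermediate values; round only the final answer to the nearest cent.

$3,488.07

Assessed value = $695,300 × 0.25 = $173,825
Redhawk Township: $173,825 × 0.00205 = $356.34125
Kestrel County: $173,825 × 0.00501 = $870.86325
City of Calderon: $173,825 × 0.01139 = $1,979.86675
Levies subtotal = $3,207.07125
After credit = $3,207.07125 − $215 = $2,992.07125
Total = $2,992.07125 + $496 = $3,488.07125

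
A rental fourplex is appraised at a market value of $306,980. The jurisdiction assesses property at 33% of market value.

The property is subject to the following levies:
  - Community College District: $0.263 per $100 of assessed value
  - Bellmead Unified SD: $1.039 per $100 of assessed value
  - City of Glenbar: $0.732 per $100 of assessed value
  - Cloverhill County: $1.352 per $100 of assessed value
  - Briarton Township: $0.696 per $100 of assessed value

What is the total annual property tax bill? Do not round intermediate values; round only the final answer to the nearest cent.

$4,135.20

Assessed value = $306,980 × 0.33 = $101,303.4
Community College District: $101,303.4 × 0.00263 = $266.427942
Bellmead Unified SD: $101,303.4 × 0.01039 = $1,052.542326
City of Glenbar: $101,303.4 × 0.00732 = $741.540888
Cloverhill County: $101,303.4 × 0.01352 = $1,369.621968
Briarton Township: $101,303.4 × 0.00696 = $705.071664
Total = $266.427942 + $1,052.542326 + $741.540888 + $1,369.621968 + $705.071664 = $4,135.204788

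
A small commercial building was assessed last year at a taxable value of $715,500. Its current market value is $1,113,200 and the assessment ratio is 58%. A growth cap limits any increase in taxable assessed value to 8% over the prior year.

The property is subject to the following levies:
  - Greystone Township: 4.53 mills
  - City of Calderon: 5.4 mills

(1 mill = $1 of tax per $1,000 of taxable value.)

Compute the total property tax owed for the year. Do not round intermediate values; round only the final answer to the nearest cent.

Uncapped assessed value = $1,113,200 × 0.58 = $645,656
Cap limit = $715,500 × 1.08 = $772,740
Taxable assessed value = min($645,656, $772,740) = $645,656 (cap does not bind)
Greystone Township: $645,656 × 0.00453 = $2,924.82168
City of Calderon: $645,656 × 0.0054 = $3,486.5424
Total = $6,411.36408

$6,411.36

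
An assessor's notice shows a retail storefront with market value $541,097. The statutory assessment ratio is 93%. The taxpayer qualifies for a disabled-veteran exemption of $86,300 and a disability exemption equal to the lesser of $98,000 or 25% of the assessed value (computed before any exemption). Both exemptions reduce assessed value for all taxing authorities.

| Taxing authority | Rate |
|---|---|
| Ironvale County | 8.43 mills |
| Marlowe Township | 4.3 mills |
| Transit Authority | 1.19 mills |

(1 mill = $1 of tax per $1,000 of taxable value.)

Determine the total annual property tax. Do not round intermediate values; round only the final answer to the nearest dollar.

Assessed value = $541,097 × 0.93 = $503,220.21
Disability exemption = min($98,000, 25% × $503,220.21) = min($98,000, $125,805.0525) = $98,000 (dollar cap binds)
Taxable value = $503,220.21 − $86,300 − $98,000 = $318,920.21
Ironvale County: $318,920.21 × 0.00843 = $2,688.4973703
Marlowe Township: $318,920.21 × 0.0043 = $1,371.356903
Transit Authority: $318,920.21 × 0.00119 = $379.5150499
Total = $4,439.3693232

$4,439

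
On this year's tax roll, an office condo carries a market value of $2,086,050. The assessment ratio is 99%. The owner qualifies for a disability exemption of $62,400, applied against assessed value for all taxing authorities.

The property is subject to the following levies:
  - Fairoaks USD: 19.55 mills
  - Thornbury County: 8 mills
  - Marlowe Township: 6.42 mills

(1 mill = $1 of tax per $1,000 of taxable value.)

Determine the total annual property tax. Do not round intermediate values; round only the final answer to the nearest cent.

$68,034.76

Assessed value = $2,086,050 × 0.99 = $2,065,189.5
Taxable value = $2,065,189.5 − $62,400 = $2,002,789.5
Fairoaks USD: $2,002,789.5 × 0.01955 = $39,154.534725
Thornbury County: $2,002,789.5 × 0.008 = $16,022.316
Marlowe Township: $2,002,789.5 × 0.00642 = $12,857.90859
Total = $39,154.534725 + $16,022.316 + $12,857.90859 = $68,034.759315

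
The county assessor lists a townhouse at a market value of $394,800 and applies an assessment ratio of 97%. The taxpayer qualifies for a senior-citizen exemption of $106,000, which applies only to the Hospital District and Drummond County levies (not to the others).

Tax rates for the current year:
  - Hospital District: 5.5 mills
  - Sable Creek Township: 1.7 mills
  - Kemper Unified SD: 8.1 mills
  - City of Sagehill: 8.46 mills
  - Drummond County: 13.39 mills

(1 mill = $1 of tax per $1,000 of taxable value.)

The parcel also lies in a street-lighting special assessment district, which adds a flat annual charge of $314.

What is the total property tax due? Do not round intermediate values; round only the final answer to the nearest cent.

$12,538.48

Assessed value = $394,800 × 0.97 = $382,956
Hospital District: ($382,956 − $106,000) × 0.0055 = $276,956 × 0.0055 = $1,523.258
Sable Creek Township: $382,956 × 0.0017 = $651.0252
Kemper Unified SD: $382,956 × 0.0081 = $3,101.9436
City of Sagehill: $382,956 × 0.00846 = $3,239.80776
Drummond County: ($382,956 − $106,000) × 0.01339 = $276,956 × 0.01339 = $3,708.44084
Levies subtotal = $12,224.4754
Total = $12,224.4754 + $314 = $12,538.4754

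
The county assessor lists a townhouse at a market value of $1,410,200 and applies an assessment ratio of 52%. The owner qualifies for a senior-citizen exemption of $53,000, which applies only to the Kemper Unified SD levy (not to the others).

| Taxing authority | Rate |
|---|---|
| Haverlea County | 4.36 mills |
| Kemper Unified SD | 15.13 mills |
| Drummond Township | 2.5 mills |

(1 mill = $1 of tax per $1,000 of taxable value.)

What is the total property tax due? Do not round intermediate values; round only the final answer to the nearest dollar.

Assessed value = $1,410,200 × 0.52 = $733,304
Haverlea County: $733,304 × 0.00436 = $3,197.20544
Kemper Unified SD: ($733,304 − $53,000) × 0.01513 = $680,304 × 0.01513 = $10,292.99952
Drummond Township: $733,304 × 0.0025 = $1,833.26
Total = $15,323.46496

$15,323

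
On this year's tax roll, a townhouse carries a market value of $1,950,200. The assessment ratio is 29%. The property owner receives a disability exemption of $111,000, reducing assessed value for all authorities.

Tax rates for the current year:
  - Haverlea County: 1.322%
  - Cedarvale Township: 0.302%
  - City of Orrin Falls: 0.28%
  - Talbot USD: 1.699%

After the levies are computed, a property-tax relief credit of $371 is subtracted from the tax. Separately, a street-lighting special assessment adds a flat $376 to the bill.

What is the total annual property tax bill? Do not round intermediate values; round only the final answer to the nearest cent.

Assessed value = $1,950,200 × 0.29 = $565,558
Taxable value = $565,558 − $111,000 = $454,558
Haverlea County: $454,558 × 0.01322 = $6,009.25676
Cedarvale Township: $454,558 × 0.00302 = $1,372.76516
City of Orrin Falls: $454,558 × 0.0028 = $1,272.7624
Talbot USD: $454,558 × 0.01699 = $7,722.94042
Levies subtotal = $16,377.72474
After credit = $16,377.72474 − $371 = $16,006.72474
Total = $16,006.72474 + $376 = $16,382.72474

$16,382.72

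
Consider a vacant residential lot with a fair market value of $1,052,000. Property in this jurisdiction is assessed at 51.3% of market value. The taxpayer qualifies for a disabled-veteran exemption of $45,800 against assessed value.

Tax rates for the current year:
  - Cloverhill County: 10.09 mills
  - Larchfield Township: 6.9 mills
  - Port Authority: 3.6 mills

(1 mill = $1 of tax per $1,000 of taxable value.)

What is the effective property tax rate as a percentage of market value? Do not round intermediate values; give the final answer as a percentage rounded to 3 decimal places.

0.967%

Assessed value = $1,052,000 × 0.513 = $539,676
Taxable value = $539,676 − $45,800 = $493,876
Cloverhill County: $493,876 × 0.01009 = $4,983.20884
Larchfield Township: $493,876 × 0.0069 = $3,407.7444
Port Authority: $493,876 × 0.0036 = $1,777.9536
Total tax = $10,168.90684
Effective rate = $10,168.90684 ÷ $1,052,000 = 0.967% of market value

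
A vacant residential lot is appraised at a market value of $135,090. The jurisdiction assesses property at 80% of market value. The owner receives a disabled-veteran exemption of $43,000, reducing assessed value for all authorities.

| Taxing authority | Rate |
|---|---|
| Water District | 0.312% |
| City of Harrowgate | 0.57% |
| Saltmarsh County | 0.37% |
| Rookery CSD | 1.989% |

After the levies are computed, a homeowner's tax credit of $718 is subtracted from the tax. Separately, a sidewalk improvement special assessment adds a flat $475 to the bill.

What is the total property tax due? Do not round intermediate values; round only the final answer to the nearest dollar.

$1,866

Assessed value = $135,090 × 0.8 = $108,072
Taxable value = $108,072 − $43,000 = $65,072
Water District: $65,072 × 0.00312 = $203.02464
City of Harrowgate: $65,072 × 0.0057 = $370.9104
Saltmarsh County: $65,072 × 0.0037 = $240.7664
Rookery CSD: $65,072 × 0.01989 = $1,294.28208
Levies subtotal = $2,108.98352
After credit = $2,108.98352 − $718 = $1,390.98352
Total = $1,390.98352 + $475 = $1,865.98352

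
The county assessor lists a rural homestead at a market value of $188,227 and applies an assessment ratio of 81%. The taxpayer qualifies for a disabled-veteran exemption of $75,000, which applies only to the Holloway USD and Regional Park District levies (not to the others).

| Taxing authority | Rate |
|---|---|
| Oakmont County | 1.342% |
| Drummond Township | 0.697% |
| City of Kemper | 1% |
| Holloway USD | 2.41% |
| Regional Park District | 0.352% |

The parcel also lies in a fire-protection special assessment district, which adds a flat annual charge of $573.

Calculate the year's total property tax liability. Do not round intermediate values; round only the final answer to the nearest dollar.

Assessed value = $188,227 × 0.81 = $152,463.87
Oakmont County: $152,463.87 × 0.01342 = $2,046.0651354
Drummond Township: $152,463.87 × 0.00697 = $1,062.6731739
City of Kemper: $152,463.87 × 0.01 = $1,524.6387
Holloway USD: ($152,463.87 − $75,000) × 0.0241 = $77,463.87 × 0.0241 = $1,866.879267
Regional Park District: ($152,463.87 − $75,000) × 0.00352 = $77,463.87 × 0.00352 = $272.6728224
Levies subtotal = $6,772.9290987
Total = $6,772.9290987 + $573 = $7,345.9290987

$7,346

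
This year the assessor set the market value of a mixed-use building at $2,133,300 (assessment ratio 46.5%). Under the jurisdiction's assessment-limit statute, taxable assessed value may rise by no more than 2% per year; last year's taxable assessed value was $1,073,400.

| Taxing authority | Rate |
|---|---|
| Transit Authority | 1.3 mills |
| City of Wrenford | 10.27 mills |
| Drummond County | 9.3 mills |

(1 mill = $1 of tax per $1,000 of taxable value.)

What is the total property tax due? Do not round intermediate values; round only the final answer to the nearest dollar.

$20,703

Uncapped assessed value = $2,133,300 × 0.465 = $991,984.5
Cap limit = $1,073,400 × 1.02 = $1,094,868
Taxable assessed value = min($991,984.5, $1,094,868) = $991,984.5 (cap does not bind)
Transit Authority: $991,984.5 × 0.0013 = $1,289.57985
City of Wrenford: $991,984.5 × 0.01027 = $10,187.680815
Drummond County: $991,984.5 × 0.0093 = $9,225.45585
Total = $20,702.716515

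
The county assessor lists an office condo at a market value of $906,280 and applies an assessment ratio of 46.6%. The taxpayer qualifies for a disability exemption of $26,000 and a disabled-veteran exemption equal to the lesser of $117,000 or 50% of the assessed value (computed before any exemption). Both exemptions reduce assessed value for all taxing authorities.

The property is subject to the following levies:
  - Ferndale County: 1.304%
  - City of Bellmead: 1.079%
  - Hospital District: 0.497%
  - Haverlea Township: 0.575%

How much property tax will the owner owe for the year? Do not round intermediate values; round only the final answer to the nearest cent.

$9,650.73

Assessed value = $906,280 × 0.466 = $422,326.48
Disabled-veteran exemption = min($117,000, 50% × $422,326.48) = min($117,000, $211,163.24) = $117,000 (dollar cap binds)
Taxable value = $422,326.48 − $26,000 − $117,000 = $279,326.48
Ferndale County: $279,326.48 × 0.01304 = $3,642.4172992
City of Bellmead: $279,326.48 × 0.01079 = $3,013.9327192
Hospital District: $279,326.48 × 0.00497 = $1,388.2526056
Haverlea Township: $279,326.48 × 0.00575 = $1,606.12726
Total = $9,650.729884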